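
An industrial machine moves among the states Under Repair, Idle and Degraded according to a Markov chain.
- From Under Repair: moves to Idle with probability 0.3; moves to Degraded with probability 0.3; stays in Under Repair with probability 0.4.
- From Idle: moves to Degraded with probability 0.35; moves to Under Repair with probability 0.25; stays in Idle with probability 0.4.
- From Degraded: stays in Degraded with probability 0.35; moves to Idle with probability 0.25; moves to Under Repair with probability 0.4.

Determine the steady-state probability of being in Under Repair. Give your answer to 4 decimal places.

Let the stationary distribution be π with π = πP and π_1 + π_2 + π_3 = 1.
π_1 = 0.4·π_1 + 0.25·π_2 + 0.4·π_3
π_2 = 0.3·π_1 + 0.4·π_2 + 0.25·π_3
Solving with the normalization constraint gives π = (0.3528, 0.3149, 0.3324).
So the stationary probability of Under Repair is 0.3528.

0.3528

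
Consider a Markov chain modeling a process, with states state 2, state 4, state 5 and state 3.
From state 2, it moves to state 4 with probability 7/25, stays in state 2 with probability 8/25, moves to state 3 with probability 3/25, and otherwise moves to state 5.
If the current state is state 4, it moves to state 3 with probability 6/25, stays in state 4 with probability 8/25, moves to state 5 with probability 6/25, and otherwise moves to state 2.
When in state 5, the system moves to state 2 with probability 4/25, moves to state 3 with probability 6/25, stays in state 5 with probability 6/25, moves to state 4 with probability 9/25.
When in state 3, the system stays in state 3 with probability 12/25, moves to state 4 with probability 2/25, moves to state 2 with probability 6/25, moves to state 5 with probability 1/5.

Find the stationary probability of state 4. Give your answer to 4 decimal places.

0.2532

Let the stationary distribution be π with π = πP and π_1 + π_2 + π_3 + π_4 = 1.
π_1 = 0.32·π_1 + 0.2·π_2 + 0.16·π_3 + 0.24·π_4
π_2 = 0.28·π_1 + 0.32·π_2 + 0.36·π_3 + 0.08·π_4
π_3 = 0.28·π_1 + 0.24·π_2 + 0.24·π_3 + 0.2·π_4
Solving with the normalization constraint gives π = (0.2292, 0.2532, 0.2380, 0.2796).
So the stationary probability of state 4 is 0.2532.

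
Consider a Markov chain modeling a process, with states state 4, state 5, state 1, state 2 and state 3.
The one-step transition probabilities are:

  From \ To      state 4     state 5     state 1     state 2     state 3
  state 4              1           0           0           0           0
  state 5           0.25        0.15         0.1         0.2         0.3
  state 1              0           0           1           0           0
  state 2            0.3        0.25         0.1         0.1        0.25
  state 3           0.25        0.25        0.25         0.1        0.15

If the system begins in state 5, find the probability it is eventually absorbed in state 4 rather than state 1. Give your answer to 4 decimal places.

0.6513

Let h(s) be the probability of absorption at state 4 starting from transient state s. Then h(state 4) = 1 and h(state 1) = 0. By first-step analysis:
h(state 5) = 0.25·1 + 0.15·h(state 5) + 0.1·0 + 0.2·h(state 2) + 0.3·h(state 3)
h(state 2) = 0.3·1 + 0.25·h(state 5) + 0.1·0 + 0.1·h(state 2) + 0.25·h(state 3)
h(state 3) = 0.25·1 + 0.25·h(state 5) + 0.25·0 + 0.1·h(state 2) + 0.15·h(state 3)
Solving: h(state 5) = 0.6513, h(state 2) = 0.6711, h(state 3) = 0.5646.
Starting from state 5, the probability is 0.6513.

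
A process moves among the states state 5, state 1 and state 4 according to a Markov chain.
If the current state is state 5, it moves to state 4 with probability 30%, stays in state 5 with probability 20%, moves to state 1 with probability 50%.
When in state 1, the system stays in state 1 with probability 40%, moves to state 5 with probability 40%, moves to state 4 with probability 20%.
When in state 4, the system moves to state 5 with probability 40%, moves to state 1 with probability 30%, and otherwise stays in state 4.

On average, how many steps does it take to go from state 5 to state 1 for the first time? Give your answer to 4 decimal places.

Let t(s) be the expected number of steps to first reach state 1 from state s, with t(state 1) = 0. Conditioning on the first step:
t(state 5) = 1 + 0.2·t(state 5) + 0.3·t(state 4)
t(state 4) = 1 + 0.4·t(state 5) + 0.3·t(state 4)
Solving: t(state 5) = 2.2727, t(state 4) = 2.7273.
Expected steps from state 5 to state 1: 2.2727.

2.2727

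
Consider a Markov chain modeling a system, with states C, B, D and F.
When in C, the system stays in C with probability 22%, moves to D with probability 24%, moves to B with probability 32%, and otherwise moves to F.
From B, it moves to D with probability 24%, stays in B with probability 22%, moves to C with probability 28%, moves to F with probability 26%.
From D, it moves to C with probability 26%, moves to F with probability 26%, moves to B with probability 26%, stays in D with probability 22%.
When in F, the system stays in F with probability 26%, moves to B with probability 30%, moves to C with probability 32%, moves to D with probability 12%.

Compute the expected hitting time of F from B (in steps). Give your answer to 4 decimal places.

4.0062

Let t(s) be the expected number of steps to first reach F from state s, with t(F) = 0. Conditioning on the first step:
t(C) = 1 + 0.22·t(C) + 0.32·t(B) + 0.24·t(D)
t(B) = 1 + 0.28·t(C) + 0.22·t(B) + 0.24·t(D)
t(D) = 1 + 0.26·t(C) + 0.26·t(B) + 0.22·t(D)
Solving: t(C) = 4.1574, t(B) = 4.0062, t(D) = 4.0033.
Expected steps from B to F: 4.0062.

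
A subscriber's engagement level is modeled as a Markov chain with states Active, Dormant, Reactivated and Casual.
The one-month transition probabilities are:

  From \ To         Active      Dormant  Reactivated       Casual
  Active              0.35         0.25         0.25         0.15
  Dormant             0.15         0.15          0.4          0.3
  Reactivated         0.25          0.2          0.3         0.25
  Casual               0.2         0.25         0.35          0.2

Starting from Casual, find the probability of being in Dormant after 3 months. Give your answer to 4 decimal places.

0.2130

Propagate the distribution vector 3 months from Casual.
After 0 months: (0.0000, 0.0000, 0.0000, 1.0000)
After 1 month: (0.2000, 0.2500, 0.3500, 0.2000)
After 2 months: (0.2350, 0.2075, 0.3250, 0.2325)
After 3 months: (0.2411, 0.2130, 0.3206, 0.2253)
P(in Dormant after 3 months) = 0.2130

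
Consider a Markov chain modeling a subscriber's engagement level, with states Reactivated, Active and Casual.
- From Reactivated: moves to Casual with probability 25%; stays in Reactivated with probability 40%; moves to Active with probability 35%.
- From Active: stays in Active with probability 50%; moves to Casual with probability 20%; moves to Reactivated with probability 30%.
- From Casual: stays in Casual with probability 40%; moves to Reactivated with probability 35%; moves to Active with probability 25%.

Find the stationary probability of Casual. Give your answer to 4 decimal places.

0.2718

Let the stationary distribution be π with π = πP and π_1 + π_2 + π_3 = 1.
π_1 = 0.4·π_1 + 0.3·π_2 + 0.35·π_3
π_2 = 0.35·π_1 + 0.5·π_2 + 0.25·π_3
Solving with the normalization constraint gives π = (0.3484, 0.3798, 0.2718).
So the stationary probability of Casual is 0.2718.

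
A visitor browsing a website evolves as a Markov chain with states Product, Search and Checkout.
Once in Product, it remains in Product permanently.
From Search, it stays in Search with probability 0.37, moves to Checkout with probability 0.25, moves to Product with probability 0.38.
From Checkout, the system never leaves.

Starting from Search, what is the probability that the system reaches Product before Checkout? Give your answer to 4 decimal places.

Let h(s) be the probability of absorption at Product starting from transient state s. Then h(Product) = 1 and h(Checkout) = 0. By first-step analysis:
h(Search) = 0.38·1 + 0.37·h(Search) + 0.25·0
Solving: h(Search) = 0.6032.
Starting from Search, the probability is 0.6032.

0.6032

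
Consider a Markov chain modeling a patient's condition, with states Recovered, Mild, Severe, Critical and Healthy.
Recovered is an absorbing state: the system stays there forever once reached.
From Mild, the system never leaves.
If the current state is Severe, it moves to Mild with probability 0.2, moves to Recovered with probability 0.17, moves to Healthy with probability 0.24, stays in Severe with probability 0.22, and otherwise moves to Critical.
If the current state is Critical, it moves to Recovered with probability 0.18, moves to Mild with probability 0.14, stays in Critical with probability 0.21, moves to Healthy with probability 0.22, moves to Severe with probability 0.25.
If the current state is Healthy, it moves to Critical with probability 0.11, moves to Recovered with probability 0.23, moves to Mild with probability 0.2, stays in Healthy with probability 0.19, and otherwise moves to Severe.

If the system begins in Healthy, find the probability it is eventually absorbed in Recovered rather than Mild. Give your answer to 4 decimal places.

Let h(s) be the probability of absorption at Recovered starting from transient state s. Then h(Recovered) = 1 and h(Mild) = 0. By first-step analysis:
h(Severe) = 0.17·1 + 0.2·0 + 0.22·h(Severe) + 0.17·h(Critical) + 0.24·h(Healthy)
h(Critical) = 0.18·1 + 0.14·0 + 0.25·h(Severe) + 0.21·h(Critical) + 0.22·h(Healthy)
h(Healthy) = 0.23·1 + 0.2·0 + 0.27·h(Severe) + 0.11·h(Critical) + 0.19·h(Healthy)
Solving: h(Severe) = 0.4933, h(Critical) = 0.5288, h(Healthy) = 0.5202.
Starting from Healthy, the probability is 0.5202.

0.5202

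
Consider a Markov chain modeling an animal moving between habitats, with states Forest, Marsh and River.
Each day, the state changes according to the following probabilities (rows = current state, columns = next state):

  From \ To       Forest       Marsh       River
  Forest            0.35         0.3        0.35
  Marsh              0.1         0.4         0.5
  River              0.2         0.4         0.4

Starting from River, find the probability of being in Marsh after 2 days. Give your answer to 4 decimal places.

0.3800

Sum over the intermediate state after 1 day:
P = P(River→Forest)·P(Forest→Marsh) + P(River→Marsh)·P(Marsh→Marsh) + P(River→River)·P(River→Marsh)
  = 0.2×0.3 + 0.4×0.4 + 0.4×0.4
  = 0.0600 + 0.1600 + 0.1600 = 0.3800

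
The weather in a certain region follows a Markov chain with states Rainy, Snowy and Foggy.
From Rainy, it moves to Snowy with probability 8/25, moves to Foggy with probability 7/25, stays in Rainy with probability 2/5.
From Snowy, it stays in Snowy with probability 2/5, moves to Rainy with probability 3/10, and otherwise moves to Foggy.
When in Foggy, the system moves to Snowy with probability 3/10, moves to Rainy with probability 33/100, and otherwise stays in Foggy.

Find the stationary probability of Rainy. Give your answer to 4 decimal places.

Let the stationary distribution be π with π = πP and π_1 + π_2 + π_3 = 1.
π_1 = 0.4·π_1 + 0.3·π_2 + 0.33·π_3
π_2 = 0.32·π_1 + 0.4·π_2 + 0.3·π_3
Solving with the normalization constraint gives π = (0.3438, 0.3410, 0.3152).
So the stationary probability of Rainy is 0.3438.

0.3438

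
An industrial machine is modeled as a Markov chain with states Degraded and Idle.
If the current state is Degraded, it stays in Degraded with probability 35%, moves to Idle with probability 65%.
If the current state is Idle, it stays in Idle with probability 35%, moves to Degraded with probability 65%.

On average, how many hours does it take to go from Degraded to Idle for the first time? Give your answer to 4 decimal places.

Let t(s) be the expected number of hours to first reach Idle from state s, with t(Idle) = 0. Conditioning on the first hour:
t(Degraded) = 1 + 0.35·t(Degraded)
Solving: t(Degraded) = 1.5385.
Expected hours from Degraded to Idle: 1.5385.

1.5385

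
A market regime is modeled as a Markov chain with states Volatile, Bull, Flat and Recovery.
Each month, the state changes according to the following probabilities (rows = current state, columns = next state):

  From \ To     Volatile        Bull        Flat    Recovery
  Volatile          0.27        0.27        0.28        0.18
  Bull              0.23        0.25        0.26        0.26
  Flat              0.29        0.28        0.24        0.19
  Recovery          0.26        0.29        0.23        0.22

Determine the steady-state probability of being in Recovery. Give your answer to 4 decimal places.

0.2128

Let the stationary distribution be π with π = πP and π_1 + π_2 + π_3 + π_4 = 1.
π_1 = 0.27·π_1 + 0.23·π_2 + 0.29·π_3 + 0.26·π_4
π_2 = 0.27·π_1 + 0.25·π_2 + 0.28·π_3 + 0.29·π_4
π_3 = 0.28·π_1 + 0.26·π_2 + 0.24·π_3 + 0.23·π_4
Solving with the normalization constraint gives π = (0.2621, 0.2714, 0.2538, 0.2128).
So the stationary probability of Recovery is 0.2128.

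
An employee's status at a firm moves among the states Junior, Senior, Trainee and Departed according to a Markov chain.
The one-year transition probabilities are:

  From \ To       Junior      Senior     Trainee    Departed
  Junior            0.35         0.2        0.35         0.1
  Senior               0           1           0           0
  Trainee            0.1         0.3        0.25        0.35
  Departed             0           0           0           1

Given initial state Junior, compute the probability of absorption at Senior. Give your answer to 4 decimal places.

Let h(s) be the probability of absorption at Senior starting from transient state s. Then h(Senior) = 1 and h(Departed) = 0. By first-step analysis:
h(Junior) = 0.35·h(Junior) + 0.2·1 + 0.35·h(Trainee) + 0.1·0
h(Trainee) = 0.1·h(Junior) + 0.3·1 + 0.25·h(Trainee) + 0.35·0
Solving: h(Junior) = 0.5635, h(Trainee) = 0.4751.
Starting from Junior, the probability is 0.5635.

0.5635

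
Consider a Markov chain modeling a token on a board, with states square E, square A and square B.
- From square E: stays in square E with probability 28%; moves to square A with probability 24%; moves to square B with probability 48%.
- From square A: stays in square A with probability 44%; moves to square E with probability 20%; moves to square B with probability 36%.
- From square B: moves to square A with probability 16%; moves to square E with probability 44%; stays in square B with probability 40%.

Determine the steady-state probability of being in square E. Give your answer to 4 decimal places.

0.3258

Let the stationary distribution be π with π = πP and π_1 + π_2 + π_3 = 1.
π_1 = 0.28·π_1 + 0.2·π_2 + 0.44·π_3
π_2 = 0.24·π_1 + 0.44·π_2 + 0.16·π_3
Solving with the normalization constraint gives π = (0.3258, 0.2584, 0.4157).
So the stationary probability of square E is 0.3258.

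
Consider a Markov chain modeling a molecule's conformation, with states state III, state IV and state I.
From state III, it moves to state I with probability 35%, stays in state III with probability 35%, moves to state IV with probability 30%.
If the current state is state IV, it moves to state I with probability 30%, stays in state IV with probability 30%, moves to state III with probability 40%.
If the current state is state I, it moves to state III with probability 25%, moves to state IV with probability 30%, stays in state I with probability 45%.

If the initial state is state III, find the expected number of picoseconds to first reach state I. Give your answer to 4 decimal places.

Let t(s) be the expected number of picoseconds to first reach state I from state s, with t(state I) = 0. Conditioning on the first picosecond:
t(state III) = 1 + 0.35·t(state III) + 0.3·t(state IV)
t(state IV) = 1 + 0.4·t(state III) + 0.3·t(state IV)
Solving: t(state III) = 2.9851, t(state IV) = 3.1343.
Expected picoseconds from state III to state I: 2.9851.

2.9851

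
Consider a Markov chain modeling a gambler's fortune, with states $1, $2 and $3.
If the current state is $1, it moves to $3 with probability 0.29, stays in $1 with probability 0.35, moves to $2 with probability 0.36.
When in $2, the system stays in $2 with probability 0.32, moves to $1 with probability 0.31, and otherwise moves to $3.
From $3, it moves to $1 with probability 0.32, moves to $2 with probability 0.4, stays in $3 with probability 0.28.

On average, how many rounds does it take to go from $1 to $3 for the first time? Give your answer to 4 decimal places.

3.1477

Let t(s) be the expected number of rounds to first reach $3 from state s, with t($3) = 0. Conditioning on the first round:
t($1) = 1 + 0.35·t($1) + 0.36·t($2)
t($2) = 1 + 0.31·t($1) + 0.32·t($2)
Solving: t($1) = 3.1477, t($2) = 2.9056.
Expected rounds from $1 to $3: 3.1477.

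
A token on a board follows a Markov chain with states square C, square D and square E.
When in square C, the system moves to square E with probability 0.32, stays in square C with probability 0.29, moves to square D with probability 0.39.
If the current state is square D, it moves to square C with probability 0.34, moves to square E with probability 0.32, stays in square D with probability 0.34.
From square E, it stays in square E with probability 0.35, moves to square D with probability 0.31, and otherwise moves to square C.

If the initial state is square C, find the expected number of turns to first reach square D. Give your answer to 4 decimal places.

2.7502

Let t(s) be the expected number of turns to first reach square D from state s, with t(square D) = 0. Conditioning on the first turn:
t(square C) = 1 + 0.29·t(square C) + 0.32·t(square E)
t(square E) = 1 + 0.34·t(square C) + 0.35·t(square E)
Solving: t(square C) = 2.7502, t(square E) = 2.9770.
Expected turns from square C to square D: 2.7502.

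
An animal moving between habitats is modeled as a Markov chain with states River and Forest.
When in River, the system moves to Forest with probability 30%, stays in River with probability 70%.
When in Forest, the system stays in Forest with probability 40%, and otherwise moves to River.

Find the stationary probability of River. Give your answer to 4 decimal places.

0.6667

Let the stationary distribution be π with π = πP and π_1 + π_2 = 1.
π_1 = 0.7·π_1 + 0.6·π_2
Solving with the normalization constraint gives π = (0.6667, 0.3333).
So the stationary probability of River is 0.6667.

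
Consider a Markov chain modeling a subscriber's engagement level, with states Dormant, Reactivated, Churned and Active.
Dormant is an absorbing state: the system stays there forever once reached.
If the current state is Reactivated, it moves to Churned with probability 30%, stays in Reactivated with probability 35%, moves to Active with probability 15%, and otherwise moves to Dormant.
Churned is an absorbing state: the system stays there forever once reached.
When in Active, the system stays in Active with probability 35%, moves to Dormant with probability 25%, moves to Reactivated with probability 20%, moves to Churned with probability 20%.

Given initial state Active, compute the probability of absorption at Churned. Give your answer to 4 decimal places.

Let h(s) be the probability of absorption at Churned starting from transient state s. Then h(Churned) = 1 and h(Dormant) = 0. By first-step analysis:
h(Reactivated) = 0.2·0 + 0.35·h(Reactivated) + 0.3·1 + 0.15·h(Active)
h(Active) = 0.25·0 + 0.2·h(Reactivated) + 0.2·1 + 0.35·h(Active)
Solving: h(Reactivated) = 0.5732, h(Active) = 0.4841.
Starting from Active, the probability is 0.4841.

0.4841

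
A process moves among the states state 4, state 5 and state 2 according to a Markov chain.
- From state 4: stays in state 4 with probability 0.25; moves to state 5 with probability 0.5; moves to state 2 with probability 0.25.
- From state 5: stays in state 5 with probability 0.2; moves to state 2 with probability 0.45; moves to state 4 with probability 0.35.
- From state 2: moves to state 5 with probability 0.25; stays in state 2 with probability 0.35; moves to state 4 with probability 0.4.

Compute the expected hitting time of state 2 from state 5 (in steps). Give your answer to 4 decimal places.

2.5882

Let t(s) be the expected number of steps to first reach state 2 from state s, with t(state 2) = 0. Conditioning on the first step:
t(state 4) = 1 + 0.25·t(state 4) + 0.5·t(state 5)
t(state 5) = 1 + 0.35·t(state 4) + 0.2·t(state 5)
Solving: t(state 4) = 3.0588, t(state 5) = 2.5882.
Expected steps from state 5 to state 2: 2.5882.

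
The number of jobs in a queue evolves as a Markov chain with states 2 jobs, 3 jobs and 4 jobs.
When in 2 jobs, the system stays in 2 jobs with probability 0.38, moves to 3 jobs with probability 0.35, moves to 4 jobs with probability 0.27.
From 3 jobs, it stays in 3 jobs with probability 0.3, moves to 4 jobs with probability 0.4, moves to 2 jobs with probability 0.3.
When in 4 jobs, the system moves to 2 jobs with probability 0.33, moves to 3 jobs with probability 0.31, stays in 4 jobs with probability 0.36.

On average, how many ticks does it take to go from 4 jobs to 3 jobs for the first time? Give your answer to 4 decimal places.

Let t(s) be the expected number of ticks to first reach 3 jobs from state s, with t(3 jobs) = 0. Conditioning on the first tick:
t(2 jobs) = 1 + 0.38·t(2 jobs) + 0.27·t(4 jobs)
t(4 jobs) = 1 + 0.33·t(2 jobs) + 0.36·t(4 jobs)
Solving: t(2 jobs) = 2.9574, t(4 jobs) = 3.0874.
Expected ticks from 4 jobs to 3 jobs: 3.0874.

3.0874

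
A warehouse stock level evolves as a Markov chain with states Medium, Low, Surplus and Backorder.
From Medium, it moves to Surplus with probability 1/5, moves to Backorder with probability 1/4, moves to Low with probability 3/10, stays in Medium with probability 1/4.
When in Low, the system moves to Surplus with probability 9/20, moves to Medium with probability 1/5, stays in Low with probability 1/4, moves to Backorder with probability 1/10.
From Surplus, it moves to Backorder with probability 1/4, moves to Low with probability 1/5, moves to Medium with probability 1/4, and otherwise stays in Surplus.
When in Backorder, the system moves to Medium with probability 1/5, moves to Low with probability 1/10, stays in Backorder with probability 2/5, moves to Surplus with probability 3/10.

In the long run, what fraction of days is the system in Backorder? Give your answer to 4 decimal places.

Let the stationary distribution be π with π = πP and π_1 + π_2 + π_3 + π_4 = 1.
π_1 = 0.25·π_1 + 0.2·π_2 + 0.25·π_3 + 0.2·π_4
π_2 = 0.3·π_1 + 0.25·π_2 + 0.2·π_3 + 0.1·π_4
π_3 = 0.2·π_1 + 0.45·π_2 + 0.3·π_3 + 0.3·π_4
Solving with the normalization constraint gives π = (0.2268, 0.2073, 0.3084, 0.2575).
So the stationary probability of Backorder is 0.2575.

0.2575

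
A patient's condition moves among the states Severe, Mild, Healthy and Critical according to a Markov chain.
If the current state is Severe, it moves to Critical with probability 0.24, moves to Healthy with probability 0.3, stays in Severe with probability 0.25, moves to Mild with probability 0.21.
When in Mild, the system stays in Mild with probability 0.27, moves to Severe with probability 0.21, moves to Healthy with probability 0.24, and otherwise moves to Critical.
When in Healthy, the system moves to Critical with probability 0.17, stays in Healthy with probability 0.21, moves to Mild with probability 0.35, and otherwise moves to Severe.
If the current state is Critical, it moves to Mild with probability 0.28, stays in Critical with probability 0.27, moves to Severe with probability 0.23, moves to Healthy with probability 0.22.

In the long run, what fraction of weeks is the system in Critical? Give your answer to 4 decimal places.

Let the stationary distribution be π with π = πP and π_1 + π_2 + π_3 + π_4 = 1.
π_1 = 0.25·π_1 + 0.21·π_2 + 0.27·π_3 + 0.23·π_4
π_2 = 0.21·π_1 + 0.27·π_2 + 0.35·π_3 + 0.28·π_4
π_3 = 0.3·π_1 + 0.24·π_2 + 0.21·π_3 + 0.22·π_4
Solving with the normalization constraint gives π = (0.2389, 0.2775, 0.2422, 0.2414).
So the stationary probability of Critical is 0.2414.

0.2414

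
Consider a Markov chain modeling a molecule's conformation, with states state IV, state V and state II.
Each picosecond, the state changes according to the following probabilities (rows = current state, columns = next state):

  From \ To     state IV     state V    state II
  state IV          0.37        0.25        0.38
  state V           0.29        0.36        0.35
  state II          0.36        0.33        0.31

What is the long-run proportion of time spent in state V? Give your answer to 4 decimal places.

Let the stationary distribution be π with π = πP and π_1 + π_2 + π_3 = 1.
π_1 = 0.37·π_1 + 0.29·π_2 + 0.36·π_3
π_2 = 0.25·π_1 + 0.36·π_2 + 0.33·π_3
Solving with the normalization constraint gives π = (0.3416, 0.3120, 0.3464).
So the stationary probability of state V is 0.3120.

0.3120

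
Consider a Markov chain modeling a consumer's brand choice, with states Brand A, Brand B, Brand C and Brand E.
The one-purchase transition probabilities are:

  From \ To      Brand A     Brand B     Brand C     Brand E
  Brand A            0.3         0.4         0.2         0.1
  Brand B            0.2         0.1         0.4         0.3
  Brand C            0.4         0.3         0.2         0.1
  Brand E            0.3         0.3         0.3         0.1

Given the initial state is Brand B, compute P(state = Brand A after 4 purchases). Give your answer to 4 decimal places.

Propagate the distribution vector 4 purchases from Brand B.
After 0 purchases: (0.0000, 1.0000, 0.0000, 0.0000)
After 1 purchase: (0.2000, 0.1000, 0.4000, 0.3000)
After 2 purchases: (0.3300, 0.3000, 0.2500, 0.1200)
After 3 purchases: (0.2950, 0.2730, 0.2720, 0.1600)
After 4 purchases: (0.2999, 0.2749, 0.2706, 0.1546)
P(in Brand A after 4 purchases) = 0.2999

0.2999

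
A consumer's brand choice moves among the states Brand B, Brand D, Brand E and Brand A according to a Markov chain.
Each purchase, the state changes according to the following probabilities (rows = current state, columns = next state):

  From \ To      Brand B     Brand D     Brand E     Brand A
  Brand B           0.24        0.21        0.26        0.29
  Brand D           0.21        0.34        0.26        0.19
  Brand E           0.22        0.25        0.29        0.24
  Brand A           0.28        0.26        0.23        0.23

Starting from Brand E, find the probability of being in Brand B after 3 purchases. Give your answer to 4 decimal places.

0.2362

Propagate the distribution vector 3 purchases from Brand E.
After 0 purchases: (0.0000, 0.0000, 1.0000, 0.0000)
After 1 purchase: (0.2200, 0.2500, 0.2900, 0.2400)
After 2 purchases: (0.2363, 0.2661, 0.2615, 0.2361)
After 3 purchases: (0.2362, 0.2669, 0.2608, 0.2361)
P(in Brand B after 3 purchases) = 0.2362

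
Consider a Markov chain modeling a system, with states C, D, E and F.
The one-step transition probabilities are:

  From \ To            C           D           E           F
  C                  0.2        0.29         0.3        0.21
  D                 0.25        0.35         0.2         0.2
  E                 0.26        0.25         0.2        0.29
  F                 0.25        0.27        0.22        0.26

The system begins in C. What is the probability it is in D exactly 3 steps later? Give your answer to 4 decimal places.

Propagate the distribution vector 3 steps from C.
After 0 steps: (1.0000, 0.0000, 0.0000, 0.0000)
After 1 step: (0.2000, 0.2900, 0.3000, 0.2100)
After 2 steps: (0.2430, 0.2912, 0.2242, 0.2416)
After 3 steps: (0.2401, 0.2937, 0.2291, 0.2371)
P(in D after 3 steps) = 0.2937

0.2937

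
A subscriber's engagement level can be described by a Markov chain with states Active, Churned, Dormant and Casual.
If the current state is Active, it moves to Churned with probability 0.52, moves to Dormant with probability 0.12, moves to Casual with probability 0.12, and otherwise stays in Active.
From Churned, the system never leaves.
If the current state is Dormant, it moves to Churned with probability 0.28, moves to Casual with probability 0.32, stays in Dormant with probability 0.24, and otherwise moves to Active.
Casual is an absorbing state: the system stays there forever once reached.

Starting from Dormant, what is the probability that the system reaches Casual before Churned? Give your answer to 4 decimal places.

0.4699

Let h(s) be the probability of absorption at Casual starting from transient state s. Then h(Casual) = 1 and h(Churned) = 0. By first-step analysis:
h(Active) = 0.24·h(Active) + 0.52·0 + 0.12·h(Dormant) + 0.12·1
h(Dormant) = 0.16·h(Active) + 0.28·0 + 0.24·h(Dormant) + 0.32·1
Solving: h(Active) = 0.2321, h(Dormant) = 0.4699.
Starting from Dormant, the probability is 0.4699.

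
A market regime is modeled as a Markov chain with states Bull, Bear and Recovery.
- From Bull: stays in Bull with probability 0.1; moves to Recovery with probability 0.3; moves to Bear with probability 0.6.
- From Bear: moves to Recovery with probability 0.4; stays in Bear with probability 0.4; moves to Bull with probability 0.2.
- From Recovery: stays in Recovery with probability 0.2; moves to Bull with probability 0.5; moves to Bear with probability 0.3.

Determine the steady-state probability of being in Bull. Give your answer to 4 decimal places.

0.2667

Let the stationary distribution be π with π = πP and π_1 + π_2 + π_3 = 1.
π_1 = 0.1·π_1 + 0.2·π_2 + 0.5·π_3
π_2 = 0.6·π_1 + 0.4·π_2 + 0.3·π_3
Solving with the normalization constraint gives π = (0.2667, 0.4222, 0.3111).
So the stationary probability of Bull is 0.2667.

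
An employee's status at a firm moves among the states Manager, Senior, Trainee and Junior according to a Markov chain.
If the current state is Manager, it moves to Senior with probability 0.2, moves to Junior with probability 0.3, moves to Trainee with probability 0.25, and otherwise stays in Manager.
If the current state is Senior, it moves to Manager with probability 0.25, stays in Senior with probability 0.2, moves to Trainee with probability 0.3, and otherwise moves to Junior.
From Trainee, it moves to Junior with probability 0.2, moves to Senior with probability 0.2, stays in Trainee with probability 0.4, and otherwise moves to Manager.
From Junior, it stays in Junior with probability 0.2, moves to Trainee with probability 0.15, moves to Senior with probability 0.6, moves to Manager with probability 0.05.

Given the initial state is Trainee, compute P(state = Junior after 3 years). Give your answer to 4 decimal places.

Propagate the distribution vector 3 years from Trainee.
After 0 years: (0.0000, 0.0000, 1.0000, 0.0000)
After 1 year: (0.2000, 0.2000, 0.4000, 0.2000)
After 2 years: (0.1900, 0.2800, 0.3000, 0.2300)
After 3 years: (0.1890, 0.2920, 0.2860, 0.2330)
P(in Junior after 3 years) = 0.2330

0.2330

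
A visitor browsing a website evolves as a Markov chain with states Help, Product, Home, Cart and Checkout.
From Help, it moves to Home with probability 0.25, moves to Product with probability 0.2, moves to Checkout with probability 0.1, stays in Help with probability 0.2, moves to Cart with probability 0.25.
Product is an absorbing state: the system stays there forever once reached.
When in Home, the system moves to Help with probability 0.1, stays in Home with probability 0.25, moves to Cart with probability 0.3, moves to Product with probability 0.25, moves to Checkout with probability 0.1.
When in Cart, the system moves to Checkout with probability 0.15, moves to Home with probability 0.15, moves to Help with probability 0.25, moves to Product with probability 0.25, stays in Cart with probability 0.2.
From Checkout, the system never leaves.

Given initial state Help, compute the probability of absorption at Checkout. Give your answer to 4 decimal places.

0.3345

Let h(s) be the probability of absorption at Checkout starting from transient state s. Then h(Checkout) = 1 and h(Product) = 0. By first-step analysis:
h(Help) = 0.2·h(Help) + 0.2·0 + 0.25·h(Home) + 0.25·h(Cart) + 0.1·1
h(Home) = 0.1·h(Help) + 0.25·0 + 0.25·h(Home) + 0.3·h(Cart) + 0.1·1
h(Cart) = 0.25·h(Help) + 0.25·0 + 0.15·h(Home) + 0.2·h(Cart) + 0.15·1
Solving: h(Help) = 0.3345, h(Home) = 0.3186, h(Cart) = 0.3518.
Starting from Help, the probability is 0.3345.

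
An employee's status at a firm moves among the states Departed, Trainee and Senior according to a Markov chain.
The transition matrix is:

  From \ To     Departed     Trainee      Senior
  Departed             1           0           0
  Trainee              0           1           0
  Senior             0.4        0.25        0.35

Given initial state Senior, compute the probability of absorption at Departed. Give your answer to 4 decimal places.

Let h(s) be the probability of absorption at Departed starting from transient state s. Then h(Departed) = 1 and h(Trainee) = 0. By first-step analysis:
h(Senior) = 0.4·1 + 0.25·0 + 0.35·h(Senior)
Solving: h(Senior) = 0.6154.
Starting from Senior, the probability is 0.6154.

0.6154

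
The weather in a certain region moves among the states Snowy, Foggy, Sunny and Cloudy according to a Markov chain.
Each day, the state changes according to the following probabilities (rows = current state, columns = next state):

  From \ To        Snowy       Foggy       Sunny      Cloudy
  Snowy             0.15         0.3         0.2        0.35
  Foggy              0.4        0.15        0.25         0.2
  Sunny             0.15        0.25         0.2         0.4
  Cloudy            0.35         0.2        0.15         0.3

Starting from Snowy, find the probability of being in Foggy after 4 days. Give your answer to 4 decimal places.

Propagate the distribution vector 4 days from Snowy.
After 0 days: (1.0000, 0.0000, 0.0000, 0.0000)
After 1 day: (0.1500, 0.3000, 0.2000, 0.3500)
After 2 days: (0.2950, 0.2100, 0.1975, 0.2975)
After 3 days: (0.2620, 0.2289, 0.1956, 0.3135)
After 4 days: (0.2699, 0.2245, 0.1958, 0.3098)
P(in Foggy after 4 days) = 0.2245

0.2245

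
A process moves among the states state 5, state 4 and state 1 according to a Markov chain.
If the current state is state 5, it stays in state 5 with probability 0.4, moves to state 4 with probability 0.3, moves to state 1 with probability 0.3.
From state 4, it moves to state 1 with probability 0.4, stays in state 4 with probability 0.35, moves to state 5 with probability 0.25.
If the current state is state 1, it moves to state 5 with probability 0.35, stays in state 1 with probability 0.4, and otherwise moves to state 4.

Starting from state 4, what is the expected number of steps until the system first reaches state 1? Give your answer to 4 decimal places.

Let t(s) be the expected number of steps to first reach state 1 from state s, with t(state 1) = 0. Conditioning on the first step:
t(state 5) = 1 + 0.4·t(state 5) + 0.3·t(state 4)
t(state 4) = 1 + 0.25·t(state 5) + 0.35·t(state 4)
Solving: t(state 5) = 3.0159, t(state 4) = 2.6984.
Expected steps from state 4 to state 1: 2.6984.

2.6984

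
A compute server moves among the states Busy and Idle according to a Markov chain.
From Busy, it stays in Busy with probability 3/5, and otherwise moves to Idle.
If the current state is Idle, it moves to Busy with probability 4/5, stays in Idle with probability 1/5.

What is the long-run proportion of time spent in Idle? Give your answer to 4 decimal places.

Let the stationary distribution be π with π = πP and π_1 + π_2 = 1.
π_1 = 0.6·π_1 + 0.8·π_2
Solving with the normalization constraint gives π = (0.6667, 0.3333).
So the stationary probability of Idle is 0.3333.

0.3333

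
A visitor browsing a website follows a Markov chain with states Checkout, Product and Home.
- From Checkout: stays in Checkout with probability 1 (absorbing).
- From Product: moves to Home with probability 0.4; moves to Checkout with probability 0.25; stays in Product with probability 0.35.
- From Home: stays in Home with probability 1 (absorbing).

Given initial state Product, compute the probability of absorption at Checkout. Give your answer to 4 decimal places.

Let h(s) be the probability of absorption at Checkout starting from transient state s. Then h(Checkout) = 1 and h(Home) = 0. By first-step analysis:
h(Product) = 0.25·1 + 0.35·h(Product) + 0.4·0
Solving: h(Product) = 0.3846.
Starting from Product, the probability is 0.3846.

0.3846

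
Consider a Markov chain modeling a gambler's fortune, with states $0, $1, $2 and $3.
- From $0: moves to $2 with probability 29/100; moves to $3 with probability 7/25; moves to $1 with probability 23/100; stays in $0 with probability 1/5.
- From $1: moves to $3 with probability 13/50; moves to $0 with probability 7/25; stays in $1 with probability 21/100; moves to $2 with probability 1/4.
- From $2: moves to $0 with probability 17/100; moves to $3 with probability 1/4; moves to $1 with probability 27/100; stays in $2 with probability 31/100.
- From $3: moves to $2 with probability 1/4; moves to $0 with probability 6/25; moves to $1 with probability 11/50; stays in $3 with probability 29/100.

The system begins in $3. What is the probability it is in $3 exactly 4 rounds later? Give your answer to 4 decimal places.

0.2698

Propagate the distribution vector 4 rounds from $3.
After 0 rounds: (0.0000, 0.0000, 0.0000, 1.0000)
After 1 round: (0.2400, 0.2200, 0.2500, 0.2900)
After 2 rounds: (0.2217, 0.2327, 0.2746, 0.2710)
After 3 rounds: (0.2212, 0.2336, 0.2753, 0.2698)
After 4 rounds: (0.2212, 0.2336, 0.2754, 0.2698)
P(in $3 after 4 rounds) = 0.2698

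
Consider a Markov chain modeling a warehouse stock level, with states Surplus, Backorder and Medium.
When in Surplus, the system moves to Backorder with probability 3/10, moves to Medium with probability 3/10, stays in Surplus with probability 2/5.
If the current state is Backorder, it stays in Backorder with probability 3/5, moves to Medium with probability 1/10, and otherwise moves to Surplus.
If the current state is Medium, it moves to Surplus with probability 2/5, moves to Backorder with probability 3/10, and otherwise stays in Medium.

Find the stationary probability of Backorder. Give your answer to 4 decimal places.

Let the stationary distribution be π with π = πP and π_1 + π_2 + π_3 = 1.
π_1 = 0.4·π_1 + 0.3·π_2 + 0.4·π_3
π_2 = 0.3·π_1 + 0.6·π_2 + 0.3·π_3
Solving with the normalization constraint gives π = (0.3571, 0.4286, 0.2143).
So the stationary probability of Backorder is 0.4286.

0.4286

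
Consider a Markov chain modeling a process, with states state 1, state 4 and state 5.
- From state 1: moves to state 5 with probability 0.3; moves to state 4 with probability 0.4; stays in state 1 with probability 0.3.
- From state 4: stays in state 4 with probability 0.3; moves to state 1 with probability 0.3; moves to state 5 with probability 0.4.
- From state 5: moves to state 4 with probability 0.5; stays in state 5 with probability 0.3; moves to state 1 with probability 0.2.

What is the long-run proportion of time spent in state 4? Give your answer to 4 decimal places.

Let the stationary distribution be π with π = πP and π_1 + π_2 + π_3 = 1.
π_1 = 0.3·π_1 + 0.3·π_2 + 0.2·π_3
π_2 = 0.4·π_1 + 0.3·π_2 + 0.5·π_3
Solving with the normalization constraint gives π = (0.2661, 0.3945, 0.3394).
So the stationary probability of state 4 is 0.3945.

0.3945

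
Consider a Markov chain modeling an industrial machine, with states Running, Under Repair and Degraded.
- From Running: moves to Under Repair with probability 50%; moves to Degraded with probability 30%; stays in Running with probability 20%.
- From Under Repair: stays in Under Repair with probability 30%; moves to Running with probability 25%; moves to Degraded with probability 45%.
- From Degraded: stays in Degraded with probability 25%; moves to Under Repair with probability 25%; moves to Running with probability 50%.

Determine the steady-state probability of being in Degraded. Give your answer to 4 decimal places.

Let the stationary distribution be π with π = πP and π_1 + π_2 + π_3 = 1.
π_1 = 0.2·π_1 + 0.25·π_2 + 0.5·π_3
π_2 = 0.5·π_1 + 0.3·π_2 + 0.25·π_3
Solving with the normalization constraint gives π = (0.3179, 0.3468, 0.3353).
So the stationary probability of Degraded is 0.3353.

0.3353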